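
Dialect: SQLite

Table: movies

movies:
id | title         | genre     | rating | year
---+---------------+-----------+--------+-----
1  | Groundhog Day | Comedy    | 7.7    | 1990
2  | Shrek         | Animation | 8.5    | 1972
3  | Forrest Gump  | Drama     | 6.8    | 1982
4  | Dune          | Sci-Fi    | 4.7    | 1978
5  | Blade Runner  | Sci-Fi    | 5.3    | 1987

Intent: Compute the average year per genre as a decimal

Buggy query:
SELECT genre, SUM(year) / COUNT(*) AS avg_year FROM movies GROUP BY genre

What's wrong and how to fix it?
Bug: SUM(year) and COUNT(*) are both integers; the division truncates the fractional part

Fix: Cast one side to REAL so the division keeps the fractional part

Corrected query:
SELECT genre, SUM(year) * 1.0 / COUNT(*) AS avg_year FROM movies GROUP BY genre

Result:
genre     | avg_year
----------+---------
Animation | 1972    
Comedy    | 1990    
Drama     | 1982    
Sci-Fi    | 1982.5  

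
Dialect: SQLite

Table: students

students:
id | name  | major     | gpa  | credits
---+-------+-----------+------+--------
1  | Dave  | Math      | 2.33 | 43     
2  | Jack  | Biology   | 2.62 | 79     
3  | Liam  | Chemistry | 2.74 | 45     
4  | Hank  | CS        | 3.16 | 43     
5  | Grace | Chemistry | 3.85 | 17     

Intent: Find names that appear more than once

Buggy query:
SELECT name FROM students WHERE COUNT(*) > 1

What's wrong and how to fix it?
Bug: WHERE can't reference COUNT(*); aggregates are computed after WHERE

Fix: Group first, then use HAVING for the count condition

Corrected query:
SELECT name FROM students GROUP BY name HAVING COUNT(*) > 1

Result:
(no rows)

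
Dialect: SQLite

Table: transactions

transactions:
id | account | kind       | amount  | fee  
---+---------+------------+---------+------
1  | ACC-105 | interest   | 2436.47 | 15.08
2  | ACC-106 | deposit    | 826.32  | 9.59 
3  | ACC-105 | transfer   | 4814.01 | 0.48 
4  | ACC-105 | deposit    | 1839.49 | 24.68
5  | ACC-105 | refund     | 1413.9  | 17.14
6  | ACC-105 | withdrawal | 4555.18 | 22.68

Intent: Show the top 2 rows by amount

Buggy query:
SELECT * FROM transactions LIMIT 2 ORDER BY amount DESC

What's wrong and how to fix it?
Bug: LIMIT must come after ORDER BY

Fix: Sort with ORDER BY, then apply LIMIT

Corrected query:
SELECT * FROM transactions ORDER BY amount DESC LIMIT 2

Result:
id | account | kind       | amount  | fee  
---+---------+------------+---------+------
3  | ACC-105 | transfer   | 4814.01 | 0.48 
6  | ACC-105 | withdrawal | 4555.18 | 22.68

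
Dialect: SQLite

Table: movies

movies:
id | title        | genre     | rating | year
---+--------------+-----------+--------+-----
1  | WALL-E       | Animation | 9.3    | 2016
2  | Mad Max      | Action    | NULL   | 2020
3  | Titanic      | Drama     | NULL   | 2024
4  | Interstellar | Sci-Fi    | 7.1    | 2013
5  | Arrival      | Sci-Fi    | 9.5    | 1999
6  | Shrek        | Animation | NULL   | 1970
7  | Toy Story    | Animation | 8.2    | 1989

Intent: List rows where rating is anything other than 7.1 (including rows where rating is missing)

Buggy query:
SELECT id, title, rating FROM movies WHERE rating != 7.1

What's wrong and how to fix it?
Bug: 'rating != 7.1' is unknown when rating is NULL, so NULL rows are silently excluded

Fix: Add an explicit OR rating IS NULL to include the missing-value rows

Corrected query:
SELECT id, title, rating FROM movies WHERE rating != 7.1 OR rating IS NULL

Result:
id | title     | rating
---+-----------+-------
1  | WALL-E    | 9.3   
2  | Mad Max   | NULL  
3  | Titanic   | NULL  
5  | Arrival   | 9.5   
6  | Shrek     | NULL  
7  | Toy Story | 8.2   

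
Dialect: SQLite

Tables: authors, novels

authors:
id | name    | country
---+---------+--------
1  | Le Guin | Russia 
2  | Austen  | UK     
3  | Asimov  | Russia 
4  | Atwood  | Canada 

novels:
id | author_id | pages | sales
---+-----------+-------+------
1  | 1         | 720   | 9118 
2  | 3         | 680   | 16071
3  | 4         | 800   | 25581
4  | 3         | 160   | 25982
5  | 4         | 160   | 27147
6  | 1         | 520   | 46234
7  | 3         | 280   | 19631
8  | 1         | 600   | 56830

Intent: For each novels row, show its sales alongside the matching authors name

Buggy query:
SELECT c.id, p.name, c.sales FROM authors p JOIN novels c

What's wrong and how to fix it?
Bug: JOIN with no ON clause produces a cartesian product; every novels row pairs with every authors row

Fix: Add ON c.author_id = p.id to the JOIN

Corrected query:
SELECT c.id, p.name, c.sales FROM authors p JOIN novels c ON c.author_id = p.id

Result:
id | name    | sales
---+---------+------
1  | Le Guin | 9118 
2  | Asimov  | 16071
3  | Atwood  | 25581
4  | Asimov  | 25982
5  | Atwood  | 27147
6  | Le Guin | 46234
7  | Asimov  | 19631
8  | Le Guin | 56830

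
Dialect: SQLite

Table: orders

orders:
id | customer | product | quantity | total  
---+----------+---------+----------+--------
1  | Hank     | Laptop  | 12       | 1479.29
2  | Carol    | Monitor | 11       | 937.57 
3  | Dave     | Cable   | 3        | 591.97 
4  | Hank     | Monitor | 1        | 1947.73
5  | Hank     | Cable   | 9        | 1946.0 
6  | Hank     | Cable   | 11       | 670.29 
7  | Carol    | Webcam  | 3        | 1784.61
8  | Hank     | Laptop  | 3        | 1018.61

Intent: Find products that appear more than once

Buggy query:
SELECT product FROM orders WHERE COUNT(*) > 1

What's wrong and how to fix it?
Bug: COUNT(*) is an aggregate and cannot be used in WHERE

Fix: Group first, then use HAVING for the count condition

Corrected query:
SELECT product FROM orders GROUP BY product HAVING COUNT(*) > 1

Result:
product
-------
Cable  
Laptop 
Monitor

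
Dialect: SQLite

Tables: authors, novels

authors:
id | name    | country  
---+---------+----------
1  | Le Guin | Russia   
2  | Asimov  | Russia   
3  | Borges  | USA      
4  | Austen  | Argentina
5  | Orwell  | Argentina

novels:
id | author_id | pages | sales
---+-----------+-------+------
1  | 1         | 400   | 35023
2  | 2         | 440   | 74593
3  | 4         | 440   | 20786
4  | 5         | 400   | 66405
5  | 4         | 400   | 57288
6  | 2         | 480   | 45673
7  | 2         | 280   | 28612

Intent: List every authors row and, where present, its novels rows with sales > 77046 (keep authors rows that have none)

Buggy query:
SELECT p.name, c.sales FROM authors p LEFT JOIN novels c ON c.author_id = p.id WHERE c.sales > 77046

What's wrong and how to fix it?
Bug: A WHERE condition on the right-hand table after LEFT JOIN drops unmatched parents

Fix: Move the right-table condition into the ON clause so unmatched parents are kept

Corrected query:
SELECT p.name, c.sales FROM authors p LEFT JOIN novels c ON c.author_id = p.id AND c.sales > 77046

Result:
name    | sales
--------+------
Le Guin | NULL 
Asimov  | NULL 
Borges  | NULL 
Austen  | NULL 
Orwell  | NULL 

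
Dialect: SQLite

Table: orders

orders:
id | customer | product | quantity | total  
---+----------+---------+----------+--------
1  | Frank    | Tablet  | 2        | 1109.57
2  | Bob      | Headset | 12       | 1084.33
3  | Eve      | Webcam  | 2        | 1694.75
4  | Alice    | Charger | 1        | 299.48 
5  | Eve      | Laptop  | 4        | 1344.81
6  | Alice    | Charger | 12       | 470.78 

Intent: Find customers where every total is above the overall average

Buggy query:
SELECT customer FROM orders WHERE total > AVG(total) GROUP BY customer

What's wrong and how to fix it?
Bug: WHERE evaluates per row before aggregation, so AVG() is unavailable

Fix: Compute the overall average in a scalar subquery and compare each group's MIN against it in HAVING

Corrected query:
SELECT customer FROM orders GROUP BY customer HAVING MIN(total) > (SELECT AVG(total) FROM orders)

Result:
customer
--------
Bob     
Eve     
Frank   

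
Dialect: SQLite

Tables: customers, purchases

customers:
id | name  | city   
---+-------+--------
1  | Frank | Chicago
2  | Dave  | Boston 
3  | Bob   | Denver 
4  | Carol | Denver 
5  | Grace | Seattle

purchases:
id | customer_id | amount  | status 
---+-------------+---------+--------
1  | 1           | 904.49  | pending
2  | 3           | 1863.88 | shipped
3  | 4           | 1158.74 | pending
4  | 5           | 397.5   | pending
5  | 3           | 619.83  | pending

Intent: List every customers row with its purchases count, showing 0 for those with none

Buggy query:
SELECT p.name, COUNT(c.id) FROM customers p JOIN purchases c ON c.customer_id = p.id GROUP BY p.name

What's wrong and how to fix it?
Bug: INNER JOIN drops customers rows that have no matching purchases rows

Fix: Switch to LEFT JOIN to retain unmatched parent rows

Corrected query:
SELECT p.name, COUNT(c.id) FROM customers p LEFT JOIN purchases c ON c.customer_id = p.id GROUP BY p.name

Result:
name  | COUNT(c.id)
------+------------
Bob   | 2          
Carol | 1          
Dave  | 0          
Frank | 1          
Grace | 1          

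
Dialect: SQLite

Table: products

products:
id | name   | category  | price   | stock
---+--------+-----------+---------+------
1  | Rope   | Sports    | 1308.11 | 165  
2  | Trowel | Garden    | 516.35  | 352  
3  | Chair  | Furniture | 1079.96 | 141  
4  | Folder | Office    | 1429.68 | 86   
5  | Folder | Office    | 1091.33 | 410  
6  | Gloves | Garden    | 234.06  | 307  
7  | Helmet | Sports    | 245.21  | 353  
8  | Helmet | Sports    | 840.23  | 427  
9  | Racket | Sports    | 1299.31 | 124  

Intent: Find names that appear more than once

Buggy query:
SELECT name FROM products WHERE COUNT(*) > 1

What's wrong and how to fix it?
Bug: WHERE can't reference COUNT(*); aggregates are computed after WHERE

Fix: GROUP BY name, then filter groups with HAVING COUNT(*) > 1

Corrected query:
SELECT name FROM products GROUP BY name HAVING COUNT(*) > 1

Result:
name  
------
Folder
Helmet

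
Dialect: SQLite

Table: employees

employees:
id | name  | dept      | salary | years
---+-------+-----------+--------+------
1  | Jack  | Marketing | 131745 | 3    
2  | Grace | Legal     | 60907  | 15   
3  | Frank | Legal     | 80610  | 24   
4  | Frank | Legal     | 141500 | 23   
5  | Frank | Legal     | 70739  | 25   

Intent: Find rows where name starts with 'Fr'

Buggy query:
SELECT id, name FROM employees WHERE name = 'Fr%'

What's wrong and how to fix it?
Bug: '=' compares the literal string including the % character; pattern matching needs LIKE

Fix: Replace '=' with LIKE so 'Fr%' is treated as a pattern

Corrected query:
SELECT id, name FROM employees WHERE name LIKE 'Fr%'

Result:
id | name 
---+------
3  | Frank
4  | Frank
5  | Frank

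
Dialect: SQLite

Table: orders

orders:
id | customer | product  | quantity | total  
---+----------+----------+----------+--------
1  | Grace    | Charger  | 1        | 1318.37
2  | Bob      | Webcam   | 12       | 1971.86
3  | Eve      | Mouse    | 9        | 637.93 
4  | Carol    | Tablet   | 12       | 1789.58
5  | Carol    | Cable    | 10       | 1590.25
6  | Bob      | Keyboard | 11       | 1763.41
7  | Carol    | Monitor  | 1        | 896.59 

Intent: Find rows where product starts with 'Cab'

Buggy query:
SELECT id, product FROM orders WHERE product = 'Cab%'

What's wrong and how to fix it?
Bug: Wildcards only work with LIKE; '=' treats '%' as a literal character

Fix: Replace '=' with LIKE so 'Cab%' is treated as a pattern

Corrected query:
SELECT id, product FROM orders WHERE product LIKE 'Cab%'

Result:
id | product
---+--------
5  | Cable  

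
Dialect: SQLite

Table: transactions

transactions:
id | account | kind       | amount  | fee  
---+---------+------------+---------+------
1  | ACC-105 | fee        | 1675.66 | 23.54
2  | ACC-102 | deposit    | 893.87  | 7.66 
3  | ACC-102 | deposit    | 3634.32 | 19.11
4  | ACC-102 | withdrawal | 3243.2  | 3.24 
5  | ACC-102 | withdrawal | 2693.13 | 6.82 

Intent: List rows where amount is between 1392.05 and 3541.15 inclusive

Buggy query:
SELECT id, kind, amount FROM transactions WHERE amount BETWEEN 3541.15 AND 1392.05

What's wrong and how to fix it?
Bug: BETWEEN expects the lower bound first; with 3541.15 AND 1392.05 the range is empty

Fix: Swap the bounds so the smaller value comes first

Corrected query:
SELECT id, kind, amount FROM transactions WHERE amount BETWEEN 1392.05 AND 3541.15

Result:
id | kind       | amount 
---+------------+--------
1  | fee        | 1675.66
4  | withdrawal | 3243.2 
5  | withdrawal | 2693.13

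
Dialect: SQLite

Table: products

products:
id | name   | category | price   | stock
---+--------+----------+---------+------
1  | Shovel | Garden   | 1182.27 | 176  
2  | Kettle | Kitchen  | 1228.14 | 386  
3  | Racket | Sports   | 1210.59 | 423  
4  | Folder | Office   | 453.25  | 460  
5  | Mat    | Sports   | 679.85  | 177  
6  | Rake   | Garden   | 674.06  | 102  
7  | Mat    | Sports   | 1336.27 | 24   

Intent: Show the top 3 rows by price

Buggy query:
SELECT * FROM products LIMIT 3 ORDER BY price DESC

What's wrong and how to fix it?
Bug: LIMIT must come after ORDER BY

Fix: Swap the clauses: ORDER BY first, then LIMIT

Corrected query:
SELECT * FROM products ORDER BY price DESC LIMIT 3

Result:
id | name   | category | price   | stock
---+--------+----------+---------+------
7  | Mat    | Sports   | 1336.27 | 24   
2  | Kettle | Kitchen  | 1228.14 | 386  
3  | Racket | Sports   | 1210.59 | 423  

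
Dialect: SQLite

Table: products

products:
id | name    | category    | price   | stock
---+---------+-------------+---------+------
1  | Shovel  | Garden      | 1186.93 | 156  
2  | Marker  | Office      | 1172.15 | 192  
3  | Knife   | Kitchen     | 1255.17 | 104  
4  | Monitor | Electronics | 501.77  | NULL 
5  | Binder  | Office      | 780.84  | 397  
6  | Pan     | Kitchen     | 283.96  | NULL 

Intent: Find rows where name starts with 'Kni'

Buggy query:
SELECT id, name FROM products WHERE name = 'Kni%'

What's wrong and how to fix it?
Bug: Wildcards only work with LIKE; '=' treats '%' as a literal character

Fix: Replace '=' with LIKE so 'Kni%' is treated as a pattern

Corrected query:
SELECT id, name FROM products WHERE name LIKE 'Kni%'

Result:
id | name 
---+------
3  | Knife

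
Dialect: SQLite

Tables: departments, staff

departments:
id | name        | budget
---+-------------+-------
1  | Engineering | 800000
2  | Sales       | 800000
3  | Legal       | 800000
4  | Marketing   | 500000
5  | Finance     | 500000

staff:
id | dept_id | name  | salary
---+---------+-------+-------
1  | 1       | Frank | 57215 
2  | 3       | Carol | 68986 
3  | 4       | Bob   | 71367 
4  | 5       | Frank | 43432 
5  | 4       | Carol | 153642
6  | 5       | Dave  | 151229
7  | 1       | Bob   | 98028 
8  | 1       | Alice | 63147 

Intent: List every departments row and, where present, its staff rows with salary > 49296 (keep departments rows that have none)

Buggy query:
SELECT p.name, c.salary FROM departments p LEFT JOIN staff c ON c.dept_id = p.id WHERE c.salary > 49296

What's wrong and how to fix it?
Bug: Filtering c.salary in WHERE discards the NULL rows produced by LEFT JOIN, turning it into an inner join

Fix: Move the right-table condition into the ON clause so unmatched parents are kept

Corrected query:
SELECT p.name, c.salary FROM departments p LEFT JOIN staff c ON c.dept_id = p.id AND c.salary > 49296

Result:
name        | salary
------------+-------
Engineering | 57215 
Engineering | 63147 
Engineering | 98028 
Sales       | NULL  
Legal       | 68986 
Marketing   | 71367 
Marketing   | 153642
Finance     | 151229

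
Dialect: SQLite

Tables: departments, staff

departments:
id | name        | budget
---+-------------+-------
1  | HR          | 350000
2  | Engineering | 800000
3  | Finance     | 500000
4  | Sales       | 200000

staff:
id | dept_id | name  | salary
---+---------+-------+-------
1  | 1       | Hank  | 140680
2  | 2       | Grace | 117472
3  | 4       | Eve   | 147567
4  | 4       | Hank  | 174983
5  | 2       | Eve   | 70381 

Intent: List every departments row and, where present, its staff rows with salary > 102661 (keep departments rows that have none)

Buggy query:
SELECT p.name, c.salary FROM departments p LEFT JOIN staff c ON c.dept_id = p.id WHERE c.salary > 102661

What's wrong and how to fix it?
Bug: Filtering c.salary in WHERE discards the NULL rows produced by LEFT JOIN, turning it into an inner join

Fix: Move the right-table condition into the ON clause so unmatched parents are kept

Corrected query:
SELECT p.name, c.salary FROM departments p LEFT JOIN staff c ON c.dept_id = p.id AND c.salary > 102661

Result:
name        | salary
------------+-------
HR          | 140680
Engineering | 117472
Finance     | NULL  
Sales       | 147567
Sales       | 174983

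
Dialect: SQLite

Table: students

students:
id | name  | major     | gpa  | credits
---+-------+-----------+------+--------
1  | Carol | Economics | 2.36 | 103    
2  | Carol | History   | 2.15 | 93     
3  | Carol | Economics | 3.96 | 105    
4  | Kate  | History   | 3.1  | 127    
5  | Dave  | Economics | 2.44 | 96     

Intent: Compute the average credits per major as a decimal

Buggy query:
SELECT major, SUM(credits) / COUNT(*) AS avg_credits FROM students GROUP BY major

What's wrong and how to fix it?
Bug: SUM(credits) and COUNT(*) are both integers; the division truncates the fractional part

Fix: Cast one side to REAL so the division keeps the fractional part

Corrected query:
SELECT major, SUM(credits) * 1.0 / COUNT(*) AS avg_credits FROM students GROUP BY major

Result:
major     | avg_credits
----------+------------
Economics | 101.333333 
History   | 110        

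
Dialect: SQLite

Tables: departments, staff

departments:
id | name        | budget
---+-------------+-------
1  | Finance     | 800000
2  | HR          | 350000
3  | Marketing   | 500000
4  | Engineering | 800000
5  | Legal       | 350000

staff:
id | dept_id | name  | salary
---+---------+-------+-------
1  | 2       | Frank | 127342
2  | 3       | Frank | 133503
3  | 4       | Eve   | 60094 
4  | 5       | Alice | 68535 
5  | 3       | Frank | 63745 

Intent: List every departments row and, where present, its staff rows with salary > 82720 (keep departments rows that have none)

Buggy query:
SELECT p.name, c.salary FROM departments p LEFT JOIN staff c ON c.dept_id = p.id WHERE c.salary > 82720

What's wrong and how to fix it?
Bug: A WHERE condition on the right-hand table after LEFT JOIN drops unmatched parents

Fix: Put 'c.salary > 82720' in the JOIN's ON clause instead of WHERE

Corrected query:
SELECT p.name, c.salary FROM departments p LEFT JOIN staff c ON c.dept_id = p.id AND c.salary > 82720

Result:
name        | salary
------------+-------
Finance     | NULL  
HR          | 127342
Marketing   | 133503
Engineering | NULL  
Legal       | NULL  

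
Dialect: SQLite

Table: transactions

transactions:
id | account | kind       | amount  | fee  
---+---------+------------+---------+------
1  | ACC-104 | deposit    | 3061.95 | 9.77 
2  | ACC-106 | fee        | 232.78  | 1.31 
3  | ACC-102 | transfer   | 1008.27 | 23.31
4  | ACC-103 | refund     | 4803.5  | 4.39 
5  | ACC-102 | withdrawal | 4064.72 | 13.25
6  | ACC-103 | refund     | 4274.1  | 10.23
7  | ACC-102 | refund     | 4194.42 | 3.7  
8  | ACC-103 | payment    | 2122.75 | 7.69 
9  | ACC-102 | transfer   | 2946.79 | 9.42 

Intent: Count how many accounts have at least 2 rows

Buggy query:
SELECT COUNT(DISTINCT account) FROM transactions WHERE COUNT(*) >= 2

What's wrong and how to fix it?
Bug: COUNT(*) cannot appear in WHERE; the per-group count doesn't exist yet

Fix: Use a subquery that GROUPs and filters with HAVING, then count its rows

Corrected query:
SELECT COUNT(*) FROM (SELECT account FROM transactions GROUP BY account HAVING COUNT(*) >= 2)

Result:
COUNT(*)
--------
2       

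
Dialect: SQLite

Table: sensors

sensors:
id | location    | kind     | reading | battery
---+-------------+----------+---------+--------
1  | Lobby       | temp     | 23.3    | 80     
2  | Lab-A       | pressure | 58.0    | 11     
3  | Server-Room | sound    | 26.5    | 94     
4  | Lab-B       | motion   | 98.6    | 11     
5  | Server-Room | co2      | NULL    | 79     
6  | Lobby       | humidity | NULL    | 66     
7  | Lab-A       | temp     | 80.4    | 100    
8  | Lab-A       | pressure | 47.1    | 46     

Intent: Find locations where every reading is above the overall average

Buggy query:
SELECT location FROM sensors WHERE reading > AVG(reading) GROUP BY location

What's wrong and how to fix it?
Bug: AVG() is an aggregate; it can't sit directly in WHERE

Fix: Use a subquery for AVG and a HAVING MIN(...) filter so the condition holds for every row in the group

Corrected query:
SELECT location FROM sensors GROUP BY location HAVING MIN(reading) > (SELECT AVG(reading) FROM sensors)

Result:
location
--------
Lab-B   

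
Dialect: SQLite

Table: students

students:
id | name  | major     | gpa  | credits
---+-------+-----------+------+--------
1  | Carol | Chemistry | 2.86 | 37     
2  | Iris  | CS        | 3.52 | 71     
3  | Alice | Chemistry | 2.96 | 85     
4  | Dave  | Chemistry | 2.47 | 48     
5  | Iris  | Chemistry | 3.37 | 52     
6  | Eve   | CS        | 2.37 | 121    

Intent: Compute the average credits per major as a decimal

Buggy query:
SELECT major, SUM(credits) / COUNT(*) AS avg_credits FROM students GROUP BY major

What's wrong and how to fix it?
Bug: SUM(credits) and COUNT(*) are both integers; the division truncates the fractional part

Fix: Cast one side to REAL so the division keeps the fractional part

Corrected query:
SELECT major, SUM(credits) * 1.0 / COUNT(*) AS avg_credits FROM students GROUP BY major

Result:
major     | avg_credits
----------+------------
CS        | 96         
Chemistry | 55.5       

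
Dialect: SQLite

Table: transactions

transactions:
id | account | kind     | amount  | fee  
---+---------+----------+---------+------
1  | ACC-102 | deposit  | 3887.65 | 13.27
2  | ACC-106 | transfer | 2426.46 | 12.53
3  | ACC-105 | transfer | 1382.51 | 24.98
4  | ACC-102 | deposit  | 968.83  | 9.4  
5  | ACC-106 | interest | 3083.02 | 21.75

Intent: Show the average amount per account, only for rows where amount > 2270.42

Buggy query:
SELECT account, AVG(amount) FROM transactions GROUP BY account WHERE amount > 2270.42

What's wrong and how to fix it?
Bug: Row-level WHERE must come before GROUP BY in the clause order

Fix: Move the WHERE clause before GROUP BY

Corrected query:
SELECT account, AVG(amount) FROM transactions WHERE amount > 2270.42 GROUP BY account

Result:
account | AVG(amount)
--------+------------
ACC-102 | 3887.65    
ACC-106 | 2754.74    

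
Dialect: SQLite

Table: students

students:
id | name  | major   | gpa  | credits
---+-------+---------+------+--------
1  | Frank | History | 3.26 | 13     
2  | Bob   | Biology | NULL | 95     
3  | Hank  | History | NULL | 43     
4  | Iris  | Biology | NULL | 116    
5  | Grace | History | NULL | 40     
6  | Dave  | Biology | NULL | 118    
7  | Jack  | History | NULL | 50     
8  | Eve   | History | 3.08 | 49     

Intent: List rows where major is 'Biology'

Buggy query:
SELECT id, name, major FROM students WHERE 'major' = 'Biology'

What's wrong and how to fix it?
Bug: 'major' in single quotes is a string literal, not the column; the comparison is literal-vs-literal and never true

Fix: Reference the column as major without single quotes

Corrected query:
SELECT id, name, major FROM students WHERE major = 'Biology'

Result:
id | name | major  
---+------+--------
2  | Bob  | Biology
4  | Iris | Biology
6  | Dave | Biology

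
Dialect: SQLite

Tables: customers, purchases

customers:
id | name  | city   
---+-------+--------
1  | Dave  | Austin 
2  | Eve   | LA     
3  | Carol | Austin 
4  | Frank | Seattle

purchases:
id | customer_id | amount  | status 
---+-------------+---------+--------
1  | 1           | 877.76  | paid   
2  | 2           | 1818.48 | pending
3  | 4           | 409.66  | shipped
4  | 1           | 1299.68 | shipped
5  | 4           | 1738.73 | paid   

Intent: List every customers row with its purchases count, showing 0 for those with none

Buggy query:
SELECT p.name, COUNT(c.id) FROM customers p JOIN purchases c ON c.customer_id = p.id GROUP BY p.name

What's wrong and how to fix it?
Bug: An inner join excludes parents with zero children

Fix: Switch to LEFT JOIN to retain unmatched parent rows

Corrected query:
SELECT p.name, COUNT(c.id) FROM customers p LEFT JOIN purchases c ON c.customer_id = p.id GROUP BY p.name

Result:
name  | COUNT(c.id)
------+------------
Carol | 0          
Dave  | 2          
Eve   | 1          
Frank | 2          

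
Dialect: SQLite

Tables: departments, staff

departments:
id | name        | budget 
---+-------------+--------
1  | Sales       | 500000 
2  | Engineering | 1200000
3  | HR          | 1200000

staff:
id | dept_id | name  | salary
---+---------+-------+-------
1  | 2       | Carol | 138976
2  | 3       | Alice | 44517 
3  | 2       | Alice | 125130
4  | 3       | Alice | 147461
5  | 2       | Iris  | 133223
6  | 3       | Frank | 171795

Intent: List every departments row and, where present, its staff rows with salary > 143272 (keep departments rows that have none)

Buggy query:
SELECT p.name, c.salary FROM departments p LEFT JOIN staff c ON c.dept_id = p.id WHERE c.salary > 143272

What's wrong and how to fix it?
Bug: Filtering c.salary in WHERE discards the NULL rows produced by LEFT JOIN, turning it into an inner join

Fix: Move the right-table condition into the ON clause so unmatched parents are kept

Corrected query:
SELECT p.name, c.salary FROM departments p LEFT JOIN staff c ON c.dept_id = p.id AND c.salary > 143272

Result:
name        | salary
------------+-------
Sales       | NULL  
Engineering | NULL  
HR          | 147461
HR          | 171795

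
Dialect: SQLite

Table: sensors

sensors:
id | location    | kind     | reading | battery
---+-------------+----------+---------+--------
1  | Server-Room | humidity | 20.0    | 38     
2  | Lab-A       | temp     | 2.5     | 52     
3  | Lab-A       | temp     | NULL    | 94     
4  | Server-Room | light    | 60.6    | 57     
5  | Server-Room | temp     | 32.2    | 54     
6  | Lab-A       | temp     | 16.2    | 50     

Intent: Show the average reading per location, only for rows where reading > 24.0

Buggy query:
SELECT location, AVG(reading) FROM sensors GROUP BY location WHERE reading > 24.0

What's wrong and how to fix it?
Bug: Row-level WHERE must come before GROUP BY in the clause order

Fix: Place WHERE between FROM and GROUP BY

Corrected query:
SELECT location, AVG(reading) FROM sensors WHERE reading > 24.0 GROUP BY location

Result:
location    | AVG(reading)
------------+-------------
Server-Room | 46.4        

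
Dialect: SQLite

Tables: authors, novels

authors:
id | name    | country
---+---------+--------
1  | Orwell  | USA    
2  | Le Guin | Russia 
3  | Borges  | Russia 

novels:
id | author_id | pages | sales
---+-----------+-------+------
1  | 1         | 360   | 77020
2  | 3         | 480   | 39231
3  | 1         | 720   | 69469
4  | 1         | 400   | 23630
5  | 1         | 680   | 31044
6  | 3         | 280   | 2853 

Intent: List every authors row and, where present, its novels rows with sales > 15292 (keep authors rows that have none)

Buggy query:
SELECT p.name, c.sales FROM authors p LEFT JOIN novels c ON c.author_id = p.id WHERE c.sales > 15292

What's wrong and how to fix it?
Bug: Filtering c.sales in WHERE discards the NULL rows produced by LEFT JOIN, turning it into an inner join

Fix: Move the right-table condition into the ON clause so unmatched parents are kept

Corrected query:
SELECT p.name, c.sales FROM authors p LEFT JOIN novels c ON c.author_id = p.id AND c.sales > 15292

Result:
name    | sales
--------+------
Orwell  | 23630
Orwell  | 31044
Orwell  | 69469
Orwell  | 77020
Le Guin | NULL 
Borges  | 39231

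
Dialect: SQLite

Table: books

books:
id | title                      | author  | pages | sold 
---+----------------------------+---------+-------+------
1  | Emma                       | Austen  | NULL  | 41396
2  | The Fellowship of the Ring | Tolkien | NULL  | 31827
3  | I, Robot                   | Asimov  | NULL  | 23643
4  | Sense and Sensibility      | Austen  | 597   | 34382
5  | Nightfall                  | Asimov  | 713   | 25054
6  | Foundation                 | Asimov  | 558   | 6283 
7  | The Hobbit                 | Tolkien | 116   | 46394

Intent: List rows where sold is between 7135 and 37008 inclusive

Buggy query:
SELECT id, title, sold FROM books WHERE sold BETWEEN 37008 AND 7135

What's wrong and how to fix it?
Bug: BETWEEN expects the lower bound first; with 37008 AND 7135 the range is empty

Fix: Write BETWEEN 7135 AND 37008

Corrected query:
SELECT id, title, sold FROM books WHERE sold BETWEEN 7135 AND 37008

Result:
id | title                      | sold 
---+----------------------------+------
2  | The Fellowship of the Ring | 31827
3  | I, Robot                   | 23643
4  | Sense and Sensibility      | 34382
5  | Nightfall                  | 25054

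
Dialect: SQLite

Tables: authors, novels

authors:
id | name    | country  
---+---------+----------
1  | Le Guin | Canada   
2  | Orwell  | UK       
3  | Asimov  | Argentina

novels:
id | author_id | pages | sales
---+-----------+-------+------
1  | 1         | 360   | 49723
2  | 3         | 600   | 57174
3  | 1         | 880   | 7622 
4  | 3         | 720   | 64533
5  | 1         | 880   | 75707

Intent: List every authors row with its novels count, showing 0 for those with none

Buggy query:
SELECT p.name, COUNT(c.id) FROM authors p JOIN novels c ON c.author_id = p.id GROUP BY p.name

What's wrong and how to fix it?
Bug: INNER JOIN drops authors rows that have no matching novels rows

Fix: Switch to LEFT JOIN to retain unmatched parent rows

Corrected query:
SELECT p.name, COUNT(c.id) FROM authors p LEFT JOIN novels c ON c.author_id = p.id GROUP BY p.name

Result:
name    | COUNT(c.id)
--------+------------
Asimov  | 2          
Le Guin | 3          
Orwell  | 0          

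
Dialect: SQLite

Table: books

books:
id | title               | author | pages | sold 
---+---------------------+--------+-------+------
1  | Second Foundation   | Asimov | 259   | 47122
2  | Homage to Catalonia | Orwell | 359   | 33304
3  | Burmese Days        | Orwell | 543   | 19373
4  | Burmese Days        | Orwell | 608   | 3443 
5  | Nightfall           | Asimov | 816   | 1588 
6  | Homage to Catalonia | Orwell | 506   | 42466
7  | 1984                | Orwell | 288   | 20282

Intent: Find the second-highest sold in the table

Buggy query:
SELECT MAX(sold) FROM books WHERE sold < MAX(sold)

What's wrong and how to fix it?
Bug: The inner MAX is an aggregate inside WHERE, which is not allowed

Fix: Put the inner MAX in a scalar subquery

Corrected query:
SELECT MAX(sold) FROM books WHERE sold < (SELECT MAX(sold) FROM books)

Result:
MAX(sold)
---------
42466    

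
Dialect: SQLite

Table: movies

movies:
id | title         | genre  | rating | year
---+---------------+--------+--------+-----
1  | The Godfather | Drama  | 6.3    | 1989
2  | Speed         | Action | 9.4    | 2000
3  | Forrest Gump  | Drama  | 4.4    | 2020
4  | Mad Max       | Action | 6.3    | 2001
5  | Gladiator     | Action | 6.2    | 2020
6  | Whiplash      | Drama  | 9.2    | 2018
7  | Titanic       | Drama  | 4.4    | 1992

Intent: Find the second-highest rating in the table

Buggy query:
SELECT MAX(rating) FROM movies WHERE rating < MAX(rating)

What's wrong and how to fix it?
Bug: MAX(rating) on the right of the comparison is an aggregate-in-WHERE error

Fix: Put the inner MAX in a scalar subquery

Corrected query:
SELECT MAX(rating) FROM movies WHERE rating < (SELECT MAX(rating) FROM movies)

Result:
MAX(rating)
-----------
9.2        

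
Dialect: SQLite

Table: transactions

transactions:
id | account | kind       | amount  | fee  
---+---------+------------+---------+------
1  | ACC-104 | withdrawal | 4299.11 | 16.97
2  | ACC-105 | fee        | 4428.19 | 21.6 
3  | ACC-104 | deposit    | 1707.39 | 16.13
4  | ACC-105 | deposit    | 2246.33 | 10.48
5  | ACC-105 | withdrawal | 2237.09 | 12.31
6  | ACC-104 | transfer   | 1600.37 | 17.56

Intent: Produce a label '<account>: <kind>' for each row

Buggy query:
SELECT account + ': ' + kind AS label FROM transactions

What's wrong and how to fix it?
Bug: '+' is numeric addition; on text columns SQLite converts them to 0 instead of concatenating

Fix: Use the || operator for string concatenation

Corrected query:
SELECT account || ': ' || kind AS label FROM transactions

Result:
label              
-------------------
ACC-104: withdrawal
ACC-105: fee       
ACC-104: deposit   
ACC-105: deposit   
ACC-105: withdrawal
ACC-104: transfer  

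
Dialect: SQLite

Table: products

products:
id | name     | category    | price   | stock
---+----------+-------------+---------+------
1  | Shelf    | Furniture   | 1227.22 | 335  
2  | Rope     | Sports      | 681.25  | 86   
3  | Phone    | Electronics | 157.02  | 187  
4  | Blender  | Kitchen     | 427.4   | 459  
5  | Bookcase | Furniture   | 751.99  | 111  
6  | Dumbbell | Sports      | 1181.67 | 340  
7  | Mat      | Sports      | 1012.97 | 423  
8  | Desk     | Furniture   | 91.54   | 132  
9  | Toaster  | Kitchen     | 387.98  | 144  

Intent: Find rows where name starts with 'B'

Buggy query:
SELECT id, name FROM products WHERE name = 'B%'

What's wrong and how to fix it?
Bug: '=' compares the literal string including the % character; pattern matching needs LIKE

Fix: Use LIKE for wildcard pattern matching

Corrected query:
SELECT id, name FROM products WHERE name LIKE 'B%'

Result:
id | name    
---+---------
4  | Blender 
5  | Bookcase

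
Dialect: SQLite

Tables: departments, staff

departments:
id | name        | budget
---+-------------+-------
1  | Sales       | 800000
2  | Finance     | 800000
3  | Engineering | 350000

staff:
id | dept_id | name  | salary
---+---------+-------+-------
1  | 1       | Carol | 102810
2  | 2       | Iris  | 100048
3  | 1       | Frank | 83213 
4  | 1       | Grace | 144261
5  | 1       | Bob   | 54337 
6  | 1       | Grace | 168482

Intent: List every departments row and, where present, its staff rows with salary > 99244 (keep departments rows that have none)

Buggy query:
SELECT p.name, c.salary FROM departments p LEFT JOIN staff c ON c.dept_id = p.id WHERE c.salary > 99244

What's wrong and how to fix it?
Bug: Filtering c.salary in WHERE discards the NULL rows produced by LEFT JOIN, turning it into an inner join

Fix: Move the right-table condition into the ON clause so unmatched parents are kept

Corrected query:
SELECT p.name, c.salary FROM departments p LEFT JOIN staff c ON c.dept_id = p.id AND c.salary > 99244

Result:
name        | salary
------------+-------
Sales       | 102810
Sales       | 144261
Sales       | 168482
Finance     | 100048
Engineering | NULL  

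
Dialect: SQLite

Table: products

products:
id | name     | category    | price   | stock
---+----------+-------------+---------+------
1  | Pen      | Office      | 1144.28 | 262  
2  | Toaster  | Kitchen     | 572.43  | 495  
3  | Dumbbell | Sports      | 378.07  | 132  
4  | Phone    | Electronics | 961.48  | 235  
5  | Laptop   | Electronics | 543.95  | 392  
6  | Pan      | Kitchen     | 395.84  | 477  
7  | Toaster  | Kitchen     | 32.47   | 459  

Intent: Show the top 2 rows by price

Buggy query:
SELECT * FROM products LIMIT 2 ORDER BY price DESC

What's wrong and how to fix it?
Bug: ORDER BY cannot follow LIMIT; LIMIT is the final clause

Fix: Swap the clauses: ORDER BY first, then LIMIT

Corrected query:
SELECT * FROM products ORDER BY price DESC LIMIT 2

Result:
id | name  | category    | price   | stock
---+-------+-------------+---------+------
1  | Pen   | Office      | 1144.28 | 262  
4  | Phone | Electronics | 961.48  | 235  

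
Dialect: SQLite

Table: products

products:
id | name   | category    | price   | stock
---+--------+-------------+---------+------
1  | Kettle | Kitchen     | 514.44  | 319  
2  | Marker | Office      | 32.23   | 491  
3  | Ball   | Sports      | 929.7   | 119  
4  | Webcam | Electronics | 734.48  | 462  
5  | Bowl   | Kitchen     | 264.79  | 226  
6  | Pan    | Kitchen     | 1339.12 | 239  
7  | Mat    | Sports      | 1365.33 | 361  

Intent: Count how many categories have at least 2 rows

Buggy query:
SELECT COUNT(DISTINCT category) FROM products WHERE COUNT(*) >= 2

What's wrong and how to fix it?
Bug: WHERE filters individual rows, not groups, so a group-level COUNT is invalid there

Fix: Group first with HAVING COUNT(*) >= 2, then COUNT the resulting groups

Corrected query:
SELECT COUNT(*) FROM (SELECT category FROM products GROUP BY category HAVING COUNT(*) >= 2)

Result:
COUNT(*)
--------
2       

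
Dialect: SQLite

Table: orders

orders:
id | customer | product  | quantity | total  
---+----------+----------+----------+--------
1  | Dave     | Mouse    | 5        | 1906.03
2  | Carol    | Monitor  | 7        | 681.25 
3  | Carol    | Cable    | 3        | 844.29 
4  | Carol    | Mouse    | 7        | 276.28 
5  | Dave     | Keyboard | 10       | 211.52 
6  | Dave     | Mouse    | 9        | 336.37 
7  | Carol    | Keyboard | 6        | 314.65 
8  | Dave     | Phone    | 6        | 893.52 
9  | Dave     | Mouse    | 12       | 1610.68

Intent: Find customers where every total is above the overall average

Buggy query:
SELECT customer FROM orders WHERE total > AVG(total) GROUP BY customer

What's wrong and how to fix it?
Bug: AVG() is an aggregate; it can't sit directly in WHERE

Fix: Use a subquery for AVG and a HAVING MIN(...) filter so the condition holds for every row in the group

Corrected query:
SELECT customer FROM orders GROUP BY customer HAVING MIN(total) > (SELECT AVG(total) FROM orders)

Result:
(no rows)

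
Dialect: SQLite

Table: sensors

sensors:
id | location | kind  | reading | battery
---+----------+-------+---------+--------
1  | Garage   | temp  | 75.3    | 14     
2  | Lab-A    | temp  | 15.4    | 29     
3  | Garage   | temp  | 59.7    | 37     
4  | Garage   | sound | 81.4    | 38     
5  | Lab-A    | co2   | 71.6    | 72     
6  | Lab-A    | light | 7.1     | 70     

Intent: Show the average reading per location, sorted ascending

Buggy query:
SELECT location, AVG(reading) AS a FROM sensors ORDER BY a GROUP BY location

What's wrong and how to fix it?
Bug: GROUP BY must precede ORDER BY

Fix: Reorder: SELECT … FROM … GROUP BY … ORDER BY …

Corrected query:
SELECT location, AVG(reading) AS a FROM sensors GROUP BY location ORDER BY a

Result:
location | a        
---------+----------
Lab-A    | 31.366667
Garage   | 72.133333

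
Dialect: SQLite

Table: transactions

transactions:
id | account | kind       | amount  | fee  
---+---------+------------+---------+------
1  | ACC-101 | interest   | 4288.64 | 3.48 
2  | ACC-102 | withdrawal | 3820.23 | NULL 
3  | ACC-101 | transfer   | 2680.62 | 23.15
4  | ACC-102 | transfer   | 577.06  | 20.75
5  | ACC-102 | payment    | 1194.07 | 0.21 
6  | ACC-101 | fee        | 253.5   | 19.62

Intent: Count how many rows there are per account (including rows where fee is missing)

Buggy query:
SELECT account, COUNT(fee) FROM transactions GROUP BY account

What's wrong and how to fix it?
Bug: COUNT(column) counts non-NULL values only; rows with NULL fee aren't counted

Fix: Use COUNT(*) to count all rows regardless of NULL

Corrected query:
SELECT account, COUNT(*) FROM transactions GROUP BY account

Result:
account | COUNT(*)
--------+---------
ACC-101 | 3       
ACC-102 | 3       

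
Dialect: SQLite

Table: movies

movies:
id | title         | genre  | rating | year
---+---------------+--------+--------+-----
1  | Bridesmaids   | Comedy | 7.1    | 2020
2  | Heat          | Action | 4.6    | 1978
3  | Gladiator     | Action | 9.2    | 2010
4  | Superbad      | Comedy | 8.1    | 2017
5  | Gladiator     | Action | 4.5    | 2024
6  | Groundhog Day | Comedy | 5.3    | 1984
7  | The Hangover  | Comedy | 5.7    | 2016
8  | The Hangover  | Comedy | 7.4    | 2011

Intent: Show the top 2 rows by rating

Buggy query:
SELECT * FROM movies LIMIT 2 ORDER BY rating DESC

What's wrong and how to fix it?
Bug: LIMIT must come after ORDER BY

Fix: Swap the clauses: ORDER BY first, then LIMIT

Corrected query:
SELECT * FROM movies ORDER BY rating DESC LIMIT 2

Result:
id | title     | genre  | rating | year
---+-----------+--------+--------+-----
3  | Gladiator | Action | 9.2    | 2010
4  | Superbad  | Comedy | 8.1    | 2017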